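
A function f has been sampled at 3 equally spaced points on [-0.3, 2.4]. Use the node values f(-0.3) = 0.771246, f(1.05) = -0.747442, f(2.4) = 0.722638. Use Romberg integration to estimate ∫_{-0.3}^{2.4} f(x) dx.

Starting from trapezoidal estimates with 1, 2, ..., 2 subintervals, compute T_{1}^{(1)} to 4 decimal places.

T_{0}^{(0)} (trapezoid, 1 panel, h=2.7000): 2.016743
T_{1}^{(0)} (trapezoid, 2 panels, h=1.3500): -0.000675
T_{1}^{(1)} = -0.000675 + (-0.000675 − 2.016743)/3 = -0.673148

-0.6731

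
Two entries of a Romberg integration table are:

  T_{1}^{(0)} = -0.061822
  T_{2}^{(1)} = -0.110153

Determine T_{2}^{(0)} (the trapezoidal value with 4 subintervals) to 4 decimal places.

-0.0981

From T_{2}^{(1)} = (4·T_{2}^{(0)} − T_{1}^{(0)})/3, solve for T_{2}^{(0)}:
4·T_{2}^{(0)} = 3·(-0.110153) + (-0.061822) = -0.392281
T_{2}^{(0)} = -0.098070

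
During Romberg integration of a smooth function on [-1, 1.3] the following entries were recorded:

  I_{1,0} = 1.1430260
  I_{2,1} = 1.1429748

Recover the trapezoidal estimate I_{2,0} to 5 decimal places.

From I_{2,1} = (4·I_{2,0} − I_{1,0})/3, solve for I_{2,0}:
4·I_{2,0} = 3·1.1429748 + 1.1430260 = 4.5719504
I_{2,0} = 1.1429876

1.14299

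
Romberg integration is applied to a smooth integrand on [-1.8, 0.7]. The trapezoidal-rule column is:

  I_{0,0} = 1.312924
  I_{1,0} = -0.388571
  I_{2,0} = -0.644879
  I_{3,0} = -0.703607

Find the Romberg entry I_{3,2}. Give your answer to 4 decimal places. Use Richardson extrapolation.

-0.7227

Richardson extrapolation on the trapezoidal column (denominator 4−1=3):
I_{2,1} = -0.644879 + (-0.644879 − (-0.388571))/3 = -0.730315
I_{3,1} = -0.703607 + (-0.703607 − (-0.644879))/3 = -0.723183
I_{3,2} = (16·(-0.723183) − (-0.730315)) / 15 = -0.722708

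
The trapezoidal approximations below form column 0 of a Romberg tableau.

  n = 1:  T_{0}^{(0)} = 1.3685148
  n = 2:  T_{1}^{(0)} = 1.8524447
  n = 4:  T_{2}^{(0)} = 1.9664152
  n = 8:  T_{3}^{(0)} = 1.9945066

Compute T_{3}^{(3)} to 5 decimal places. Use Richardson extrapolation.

Richardson extrapolation on the trapezoidal column (denominator 4−1=3):
T_{1}^{(1)} = 1.8524447 + (1.8524447 − 1.3685148)/3 = 2.0137547
T_{2}^{(1)} = 1.9664152 + (1.9664152 − 1.8524447)/3 = 2.0044054
T_{3}^{(1)} = (4·1.9945066 − 1.9664152) / 3 = 2.0038704
T_{2}^{(2)} = 2.0044054 + (2.0044054 − 2.0137547)/15 = 2.0037821
T_{3}^{(2)} = 2.0038704 + (2.0038704 − 2.0044054)/15 = 2.0038347
T_{3}^{(3)} = (64·2.0038347 − 2.0037821) / 63 = 2.0038355

2.00384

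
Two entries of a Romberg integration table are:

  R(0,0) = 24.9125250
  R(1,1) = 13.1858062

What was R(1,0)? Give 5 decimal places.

From R(1,1) = (4·R(1,0) − R(0,0))/3, solve for R(1,0):
4·R(1,0) = 3·13.1858062 + 24.9125250 = 64.4699436
R(1,0) = 16.1174859

16.11749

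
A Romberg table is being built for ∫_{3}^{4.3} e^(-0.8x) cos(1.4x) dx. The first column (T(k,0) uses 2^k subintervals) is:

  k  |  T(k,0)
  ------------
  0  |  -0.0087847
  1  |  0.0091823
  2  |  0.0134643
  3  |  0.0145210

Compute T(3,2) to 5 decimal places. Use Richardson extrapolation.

0.01487

Richardson extrapolation on the trapezoidal column (denominator 4−1=3):
T(2,1) = (4·0.0134643 − 0.0091823) / 3 = 0.0148916
T(3,1) = (4·0.0145210 − 0.0134643) / 3 = 0.0148732
T(3,2) = (16·0.0148732 − 0.0148916) / 15 = 0.0148720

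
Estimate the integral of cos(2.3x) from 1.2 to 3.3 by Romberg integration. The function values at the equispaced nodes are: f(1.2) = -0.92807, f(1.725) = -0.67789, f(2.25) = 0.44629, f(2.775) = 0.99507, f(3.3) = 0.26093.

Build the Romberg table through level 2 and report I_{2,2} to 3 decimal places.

I_{0,0} (trapezoid, 1 panel, h=2.1000): -0.70050
I_{1,0} (trapezoid, 2 panels, h=1.0500): 0.11836
I_{2,0} (trapezoid, 4 panels, h=0.5250): 0.22570
I_{1,1} = 0.11836 + (0.11836 − (-0.70050))/3 = 0.39131
I_{2,1} = 0.22570 + (0.22570 − 0.11836)/3 = 0.26148
I_{2,2} = 0.26148 + (0.26148 − 0.39131)/15 = 0.25282

0.253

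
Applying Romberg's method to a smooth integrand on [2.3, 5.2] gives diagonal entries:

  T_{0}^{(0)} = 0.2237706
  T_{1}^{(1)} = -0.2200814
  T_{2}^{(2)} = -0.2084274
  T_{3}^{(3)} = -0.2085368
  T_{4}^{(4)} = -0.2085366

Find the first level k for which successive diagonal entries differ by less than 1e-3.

k = 3

|T_{1}^{(1)} − T_{0}^{(0)}| = 0.4438520 ≥ 1e-3
|T_{2}^{(2)} − T_{1}^{(1)}| = 0.0116540 ≥ 1e-3
|T_{3}^{(3)} − T_{2}^{(2)}| = 0.0001094 < 1e-3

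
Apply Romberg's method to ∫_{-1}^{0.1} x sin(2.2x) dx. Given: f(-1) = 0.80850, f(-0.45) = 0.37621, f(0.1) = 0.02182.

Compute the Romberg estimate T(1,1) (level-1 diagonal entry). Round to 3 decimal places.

0.428

T(0,0) (trapezoid, 1 panel, h=1.1000): 0.45668
T(1,0) (trapezoid, 2 panels, h=0.5500): 0.43525
T(1,1) = 0.43525 + (0.43525 − 0.45668)/3 = 0.42811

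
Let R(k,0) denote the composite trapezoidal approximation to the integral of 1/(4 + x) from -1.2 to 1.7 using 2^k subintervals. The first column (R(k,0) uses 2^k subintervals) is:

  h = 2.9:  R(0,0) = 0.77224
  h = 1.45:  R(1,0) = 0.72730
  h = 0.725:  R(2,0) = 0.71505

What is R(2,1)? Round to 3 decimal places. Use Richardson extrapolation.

0.711

Richardson extrapolation on the trapezoidal column (denominator 4−1=3):
R(2,1) = 0.71505 + (0.71505 − 0.72730)/3 = 0.71097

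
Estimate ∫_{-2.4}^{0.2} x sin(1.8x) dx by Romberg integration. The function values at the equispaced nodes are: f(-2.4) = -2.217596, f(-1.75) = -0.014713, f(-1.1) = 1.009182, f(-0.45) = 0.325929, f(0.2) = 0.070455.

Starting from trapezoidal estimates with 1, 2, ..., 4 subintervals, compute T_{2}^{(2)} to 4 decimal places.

T_{0}^{(0)} (trapezoid, 1 panel, h=2.6000): -2.791283
T_{1}^{(0)} (trapezoid, 2 panels, h=1.3000): -0.083705
T_{2}^{(0)} (trapezoid, 4 panels, h=0.6500): 0.160438
T_{1}^{(1)} = -0.083705 + (-0.083705 − (-2.791283))/3 = 0.818821
T_{2}^{(1)} = 0.160438 + (0.160438 − (-0.083705))/3 = 0.241819
T_{2}^{(2)} = 0.241819 + (0.241819 − 0.818821)/15 = 0.203352

0.2034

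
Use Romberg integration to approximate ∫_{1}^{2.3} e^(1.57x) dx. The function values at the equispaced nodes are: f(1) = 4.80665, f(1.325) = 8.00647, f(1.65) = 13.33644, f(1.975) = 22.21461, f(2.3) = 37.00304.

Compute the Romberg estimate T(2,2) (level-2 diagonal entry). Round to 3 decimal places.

T(0,0) (trapezoid, 1 panel, h=1.3000): 27.17630
T(1,0) (trapezoid, 2 panels, h=0.6500): 22.25684
T(2,0) (trapezoid, 4 panels, h=0.3250): 20.95027
T(1,1) = 22.25684 + (22.25684 − 27.17630)/3 = 20.61702
T(2,1) = 20.95027 + (20.95027 − 22.25684)/3 = 20.51475
T(2,2) = 20.51475 + (20.51475 − 20.61702)/15 = 20.50793

20.508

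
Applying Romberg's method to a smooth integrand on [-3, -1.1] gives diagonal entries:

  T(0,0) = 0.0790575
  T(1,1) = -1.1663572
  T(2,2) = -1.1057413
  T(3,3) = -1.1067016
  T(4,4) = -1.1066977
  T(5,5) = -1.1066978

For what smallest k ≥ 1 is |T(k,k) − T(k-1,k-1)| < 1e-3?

|T(1,1) − T(0,0)| = 1.2454147 ≥ 1e-3
|T(2,2) − T(1,1)| = 0.0606159 ≥ 1e-3
|T(3,3) − T(2,2)| = 0.0009603 < 1e-3

k = 3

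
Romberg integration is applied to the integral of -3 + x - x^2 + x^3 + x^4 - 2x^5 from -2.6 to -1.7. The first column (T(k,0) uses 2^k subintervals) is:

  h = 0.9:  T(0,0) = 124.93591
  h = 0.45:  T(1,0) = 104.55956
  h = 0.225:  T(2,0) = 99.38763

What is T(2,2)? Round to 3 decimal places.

97.657

Richardson extrapolation on the trapezoidal column (denominator 4−1=3):
T(1,1) = (4·104.55956 − 124.93591) / 3 = 97.76744
T(2,1) = (4·99.38763 − 104.55956) / 3 = 97.66365
T(2,2) = 97.66365 + (97.66365 − 97.76744)/15 = 97.65673
(Column j=1 coincides with Simpson's rule on the same nodes.)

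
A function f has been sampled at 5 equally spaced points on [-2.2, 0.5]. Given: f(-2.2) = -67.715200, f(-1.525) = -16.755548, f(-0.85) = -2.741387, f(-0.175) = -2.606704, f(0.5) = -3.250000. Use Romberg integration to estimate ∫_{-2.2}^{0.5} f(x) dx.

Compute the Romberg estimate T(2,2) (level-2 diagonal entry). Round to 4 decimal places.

T(0,0) (trapezoid, 1 panel, h=2.7000): -95.803020
T(1,0) (trapezoid, 2 panels, h=1.3500): -51.602382
T(2,0) (trapezoid, 4 panels, h=0.6750): -38.870711
T(1,1) = -51.602382 + (-51.602382 − (-95.803020))/3 = -36.868836
T(2,1) = -38.870711 + (-38.870711 − (-51.602382))/3 = -34.626821
T(2,2) = -34.626821 + (-34.626821 − (-36.868836))/15 = -34.477353

-34.4774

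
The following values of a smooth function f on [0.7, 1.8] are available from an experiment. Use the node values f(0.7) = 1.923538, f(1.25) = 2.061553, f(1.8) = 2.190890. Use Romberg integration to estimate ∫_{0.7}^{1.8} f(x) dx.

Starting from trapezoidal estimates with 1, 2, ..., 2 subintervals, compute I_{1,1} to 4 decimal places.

2.2661

I_{0,0} (trapezoid, 1 panel, h=1.1000): 2.262935
I_{1,0} (trapezoid, 2 panels, h=0.5500): 2.265322
I_{1,1} = 2.265322 + (2.265322 − 2.262935)/3 = 2.266118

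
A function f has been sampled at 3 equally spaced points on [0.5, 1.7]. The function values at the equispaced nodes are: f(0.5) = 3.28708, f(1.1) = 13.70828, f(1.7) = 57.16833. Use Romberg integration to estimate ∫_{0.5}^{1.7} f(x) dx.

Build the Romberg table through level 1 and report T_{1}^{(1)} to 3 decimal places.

23.058

T_{0}^{(0)} (trapezoid, 1 panel, h=1.2000): 36.27325
T_{1}^{(0)} (trapezoid, 2 panels, h=0.6000): 26.36159
T_{1}^{(1)} = 26.36159 + (26.36159 − 36.27325)/3 = 23.05770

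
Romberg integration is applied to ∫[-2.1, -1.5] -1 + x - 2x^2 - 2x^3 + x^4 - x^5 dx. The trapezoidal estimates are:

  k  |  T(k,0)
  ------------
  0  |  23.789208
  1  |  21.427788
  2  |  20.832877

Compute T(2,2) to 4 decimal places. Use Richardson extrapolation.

Richardson extrapolation on the trapezoidal column (denominator 4−1=3):
T(1,1) = 21.427788 + (21.427788 − 23.789208)/3 = 20.640648
T(2,1) = 20.832877 + (20.832877 − 21.427788)/3 = 20.634573
T(2,2) = (16·20.634573 − 20.640648) / 15 = 20.634168

20.6342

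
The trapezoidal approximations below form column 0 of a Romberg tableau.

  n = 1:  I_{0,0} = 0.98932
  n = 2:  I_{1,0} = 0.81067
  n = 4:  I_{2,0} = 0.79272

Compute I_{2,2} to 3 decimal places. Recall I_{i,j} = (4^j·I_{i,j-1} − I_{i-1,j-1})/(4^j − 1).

0.789

Richardson extrapolation on the trapezoidal column (denominator 4−1=3):
I_{1,1} = (4·0.81067 − 0.98932) / 3 = 0.75112
I_{2,1} = 0.79272 + (0.79272 − 0.81067)/3 = 0.78674
I_{2,2} = (16·0.78674 − 0.75112) / 15 = 0.78911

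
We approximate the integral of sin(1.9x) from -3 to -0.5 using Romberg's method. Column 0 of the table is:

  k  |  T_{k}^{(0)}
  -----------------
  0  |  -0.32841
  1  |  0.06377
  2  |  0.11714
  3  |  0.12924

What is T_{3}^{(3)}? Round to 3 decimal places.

0.133

Richardson extrapolation on the trapezoidal column (denominator 4−1=3):
T_{1}^{(1)} = (4·0.06377 − (-0.32841)) / 3 = 0.19450
T_{2}^{(1)} = (4·0.11714 − 0.06377) / 3 = 0.13493
T_{3}^{(1)} = (4·0.12924 − 0.11714) / 3 = 0.13327
T_{2}^{(2)} = 0.13493 + (0.13493 − 0.19450)/15 = 0.13096
T_{3}^{(2)} = (16·0.13327 − 0.13493) / 15 = 0.13316
T_{3}^{(3)} = (64·0.13316 − 0.13096) / 63 = 0.13319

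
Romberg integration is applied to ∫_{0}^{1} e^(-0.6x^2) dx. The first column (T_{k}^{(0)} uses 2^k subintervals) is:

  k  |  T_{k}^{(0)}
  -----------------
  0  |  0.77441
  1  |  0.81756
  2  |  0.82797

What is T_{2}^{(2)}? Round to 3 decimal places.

0.831

Richardson extrapolation on the trapezoidal column (denominator 4−1=3):
T_{1}^{(1)} = 0.81756 + (0.81756 − 0.77441)/3 = 0.83194
T_{2}^{(1)} = 0.82797 + (0.82797 − 0.81756)/3 = 0.83144
T_{2}^{(2)} = 0.83144 + (0.83144 − 0.83194)/15 = 0.83141
(Column j=1 coincides with Simpson's rule on the same nodes.)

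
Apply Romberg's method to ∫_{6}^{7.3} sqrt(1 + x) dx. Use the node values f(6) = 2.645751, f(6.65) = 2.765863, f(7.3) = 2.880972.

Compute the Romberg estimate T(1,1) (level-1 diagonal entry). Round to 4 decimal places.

T(0,0) (trapezoid, 1 panel, h=1.3000): 3.592370
T(1,0) (trapezoid, 2 panels, h=0.6500): 3.593996
T(1,1) = 3.593996 + (3.593996 − 3.592370)/3 = 3.594538

3.5945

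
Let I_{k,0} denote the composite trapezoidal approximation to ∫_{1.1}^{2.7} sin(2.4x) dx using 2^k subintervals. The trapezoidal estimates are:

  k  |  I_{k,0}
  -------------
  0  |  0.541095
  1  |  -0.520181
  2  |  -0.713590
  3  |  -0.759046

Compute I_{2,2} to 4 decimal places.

Richardson extrapolation on the trapezoidal column (denominator 4−1=3):
I_{1,1} = (4·(-0.520181) − 0.541095) / 3 = -0.873940
I_{2,1} = (4·(-0.713590) − (-0.520181)) / 3 = -0.778060
I_{2,2} = -0.778060 + (-0.778060 − (-0.873940))/15 = -0.771668

-0.7717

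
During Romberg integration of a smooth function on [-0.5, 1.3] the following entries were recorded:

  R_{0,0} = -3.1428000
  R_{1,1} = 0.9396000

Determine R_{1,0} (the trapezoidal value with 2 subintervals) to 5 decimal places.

-0.08100

From R_{1,1} = (4·R_{1,0} − R_{0,0})/3, solve for R_{1,0}:
4·R_{1,0} = 3·0.9396000 + (-3.1428000) = -0.3240000
R_{1,0} = -0.0810000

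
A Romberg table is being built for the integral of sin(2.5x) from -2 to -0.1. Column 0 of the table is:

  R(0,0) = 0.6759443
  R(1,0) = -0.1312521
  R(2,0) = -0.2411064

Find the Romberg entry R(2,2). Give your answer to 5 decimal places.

-0.26955

R(1,1) = -0.1312521 + (-0.1312521 − 0.6759443)/3 = -0.4003176
R(2,1) = (4·(-0.2411064) − (-0.1312521)) / 3 = -0.2777245
R(2,2) = (16·(-0.2777245) − (-0.4003176)) / 15 = -0.2695516
(Column j=1 coincides with Simpson's rule on the same nodes.)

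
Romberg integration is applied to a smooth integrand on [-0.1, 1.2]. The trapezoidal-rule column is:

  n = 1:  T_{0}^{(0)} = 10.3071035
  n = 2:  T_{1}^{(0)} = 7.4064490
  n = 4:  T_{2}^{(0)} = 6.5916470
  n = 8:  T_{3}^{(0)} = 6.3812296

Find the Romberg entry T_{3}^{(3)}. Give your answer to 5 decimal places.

Richardson extrapolation on the trapezoidal column (denominator 4−1=3):
T_{1}^{(1)} = (4·7.4064490 − 10.3071035) / 3 = 6.4395642
T_{2}^{(1)} = 6.5916470 + (6.5916470 − 7.4064490)/3 = 6.3200463
T_{3}^{(1)} = 6.3812296 + (6.3812296 − 6.5916470)/3 = 6.3110905
T_{2}^{(2)} = (16·6.3200463 − 6.4395642) / 15 = 6.3120784
T_{3}^{(2)} = (16·6.3110905 − 6.3200463) / 15 = 6.3104934
T_{3}^{(3)} = (64·6.3104934 − 6.3120784) / 63 = 6.3104682

6.31047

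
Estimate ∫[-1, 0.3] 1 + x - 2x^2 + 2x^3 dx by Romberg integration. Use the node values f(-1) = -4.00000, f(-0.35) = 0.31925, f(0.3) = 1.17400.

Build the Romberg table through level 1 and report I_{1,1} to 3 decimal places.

-0.336

I_{0,0} (trapezoid, 1 panel, h=1.3000): -1.83690
I_{1,0} (trapezoid, 2 panels, h=0.6500): -0.71094
I_{1,1} = -0.71094 + (-0.71094 − (-1.83690))/3 = -0.33562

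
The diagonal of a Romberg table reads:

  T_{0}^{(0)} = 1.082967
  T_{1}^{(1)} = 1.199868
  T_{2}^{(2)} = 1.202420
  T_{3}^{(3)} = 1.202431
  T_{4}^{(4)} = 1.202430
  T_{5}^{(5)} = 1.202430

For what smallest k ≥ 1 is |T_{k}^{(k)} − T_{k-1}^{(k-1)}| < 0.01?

k = 2

|T_{1}^{(1)} − T_{0}^{(0)}| = 0.116901 ≥ 0.01
|T_{2}^{(2)} − T_{1}^{(1)}| = 0.002552 < 0.01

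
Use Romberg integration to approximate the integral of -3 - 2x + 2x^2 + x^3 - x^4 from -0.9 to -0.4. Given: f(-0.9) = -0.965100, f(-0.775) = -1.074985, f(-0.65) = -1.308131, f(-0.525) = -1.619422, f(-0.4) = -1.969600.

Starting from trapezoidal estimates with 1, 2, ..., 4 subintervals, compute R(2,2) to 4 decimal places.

R(0,0) (trapezoid, 1 panel, h=0.5000): -0.733675
R(1,0) (trapezoid, 2 panels, h=0.2500): -0.693870
R(2,0) (trapezoid, 4 panels, h=0.1250): -0.683736
R(1,1) = -0.693870 + (-0.693870 − (-0.733675))/3 = -0.680602
R(2,1) = -0.683736 + (-0.683736 − (-0.693870))/3 = -0.680358
R(2,2) = -0.680358 + (-0.680358 − (-0.680602))/15 = -0.680342

-0.6803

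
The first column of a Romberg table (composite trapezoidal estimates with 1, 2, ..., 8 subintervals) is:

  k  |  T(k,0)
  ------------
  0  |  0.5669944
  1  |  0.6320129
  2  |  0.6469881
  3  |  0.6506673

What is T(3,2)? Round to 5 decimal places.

0.65189

Richardson extrapolation on the trapezoidal column (denominator 4−1=3):
T(2,1) = 0.6469881 + (0.6469881 − 0.6320129)/3 = 0.6519798
T(3,1) = 0.6506673 + (0.6506673 − 0.6469881)/3 = 0.6518937
T(3,2) = (16·0.6518937 − 0.6519798) / 15 = 0.6518880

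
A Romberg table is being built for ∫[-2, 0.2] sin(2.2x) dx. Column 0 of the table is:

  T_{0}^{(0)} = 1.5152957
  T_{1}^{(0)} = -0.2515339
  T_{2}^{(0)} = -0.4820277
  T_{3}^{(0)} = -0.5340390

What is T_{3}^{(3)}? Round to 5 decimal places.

-0.55105

T_{1}^{(1)} = (4·(-0.2515339) − 1.5152957) / 3 = -0.8404771
T_{2}^{(1)} = -0.4820277 + (-0.4820277 − (-0.2515339))/3 = -0.5588590
T_{3}^{(1)} = -0.5340390 + (-0.5340390 − (-0.4820277))/3 = -0.5513761
T_{2}^{(2)} = -0.5588590 + (-0.5588590 − (-0.8404771))/15 = -0.5400845
T_{3}^{(2)} = (16·(-0.5513761) − (-0.5588590)) / 15 = -0.5508772
T_{3}^{(3)} = (64·(-0.5508772) − (-0.5400845)) / 63 = -0.5510485
(Column j=1 coincides with Simpson's rule on the same nodes.)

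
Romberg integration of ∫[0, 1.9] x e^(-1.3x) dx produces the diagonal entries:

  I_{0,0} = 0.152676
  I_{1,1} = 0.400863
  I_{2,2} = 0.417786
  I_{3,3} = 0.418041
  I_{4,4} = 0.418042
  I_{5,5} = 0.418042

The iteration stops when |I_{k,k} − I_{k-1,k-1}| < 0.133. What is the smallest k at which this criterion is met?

k = 2

|I_{1,1} − I_{0,0}| = 0.248187 ≥ 0.133
|I_{2,2} − I_{1,1}| = 0.016923 < 0.133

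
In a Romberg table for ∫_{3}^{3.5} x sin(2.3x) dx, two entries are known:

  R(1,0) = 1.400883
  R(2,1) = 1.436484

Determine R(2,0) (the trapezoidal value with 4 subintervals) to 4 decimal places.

1.4276

From R(2,1) = (4·R(2,0) − R(1,0))/3, solve for R(2,0):
4·R(2,0) = 3·1.436484 + 1.400883 = 5.710335
R(2,0) = 1.427584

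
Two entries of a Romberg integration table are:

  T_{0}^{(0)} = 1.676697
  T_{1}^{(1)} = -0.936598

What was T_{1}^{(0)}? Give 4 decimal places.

From T_{1}^{(1)} = (4·T_{1}^{(0)} − T_{0}^{(0)})/3, solve for T_{1}^{(0)}:
4·T_{1}^{(0)} = 3·(-0.936598) + 1.676697 = -1.133097
T_{1}^{(0)} = -0.283274

-0.2833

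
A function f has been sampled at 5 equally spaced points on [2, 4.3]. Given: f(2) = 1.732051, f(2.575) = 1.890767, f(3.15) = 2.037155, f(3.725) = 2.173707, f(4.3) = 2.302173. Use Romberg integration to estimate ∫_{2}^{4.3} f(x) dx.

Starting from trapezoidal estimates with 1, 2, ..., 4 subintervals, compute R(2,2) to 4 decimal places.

R(0,0) (trapezoid, 1 panel, h=2.3000): 4.639358
R(1,0) (trapezoid, 2 panels, h=1.1500): 4.662407
R(2,0) (trapezoid, 4 panels, h=0.5750): 4.668276
R(1,1) = 4.662407 + (4.662407 − 4.639358)/3 = 4.670090
R(2,1) = 4.668276 + (4.668276 − 4.662407)/3 = 4.670232
R(2,2) = 4.670232 + (4.670232 − 4.670090)/15 = 4.670241

4.6702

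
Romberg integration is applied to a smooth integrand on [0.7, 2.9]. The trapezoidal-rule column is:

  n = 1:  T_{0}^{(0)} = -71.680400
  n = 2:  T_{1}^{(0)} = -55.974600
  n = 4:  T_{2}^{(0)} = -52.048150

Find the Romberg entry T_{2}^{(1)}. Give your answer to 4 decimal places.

-50.7393

Richardson extrapolation on the trapezoidal column (denominator 4−1=3):
T_{2}^{(1)} = -52.048150 + (-52.048150 − (-55.974600))/3 = -50.739333
(Column j=1 coincides with Simpson's rule on the same nodes.)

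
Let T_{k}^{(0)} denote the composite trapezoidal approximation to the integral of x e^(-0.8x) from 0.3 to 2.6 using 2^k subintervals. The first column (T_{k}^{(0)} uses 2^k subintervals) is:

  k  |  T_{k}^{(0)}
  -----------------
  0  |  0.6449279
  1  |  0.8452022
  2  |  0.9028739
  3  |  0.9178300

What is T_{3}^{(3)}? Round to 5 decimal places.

0.92286

Richardson extrapolation on the trapezoidal column (denominator 4−1=3):
T_{1}^{(1)} = 0.8452022 + (0.8452022 − 0.6449279)/3 = 0.9119603
T_{2}^{(1)} = (4·0.9028739 − 0.8452022) / 3 = 0.9220978
T_{3}^{(1)} = 0.9178300 + (0.9178300 − 0.9028739)/3 = 0.9228154
T_{2}^{(2)} = 0.9220978 + (0.9220978 − 0.9119603)/15 = 0.9227736
T_{3}^{(2)} = 0.9228154 + (0.9228154 − 0.9220978)/15 = 0.9228632
T_{3}^{(3)} = (64·0.9228632 − 0.9227736) / 63 = 0.9228646
(Column j=1 coincides with Simpson's rule on the same nodes.)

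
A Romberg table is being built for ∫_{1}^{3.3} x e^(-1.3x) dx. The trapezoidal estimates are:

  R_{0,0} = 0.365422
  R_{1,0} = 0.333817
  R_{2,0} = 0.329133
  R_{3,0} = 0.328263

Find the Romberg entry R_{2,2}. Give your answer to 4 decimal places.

0.3279

Richardson extrapolation on the trapezoidal column (denominator 4−1=3):
R_{1,1} = 0.333817 + (0.333817 − 0.365422)/3 = 0.323282
R_{2,1} = (4·0.329133 − 0.333817) / 3 = 0.327572
R_{2,2} = 0.327572 + (0.327572 − 0.323282)/15 = 0.327858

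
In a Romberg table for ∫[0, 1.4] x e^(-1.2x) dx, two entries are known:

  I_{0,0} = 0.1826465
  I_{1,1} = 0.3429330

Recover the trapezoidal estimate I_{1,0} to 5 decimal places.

0.30286

From I_{1,1} = (4·I_{1,0} − I_{0,0})/3, solve for I_{1,0}:
4·I_{1,0} = 3·0.3429330 + 0.1826465 = 1.2114455
I_{1,0} = 0.3028614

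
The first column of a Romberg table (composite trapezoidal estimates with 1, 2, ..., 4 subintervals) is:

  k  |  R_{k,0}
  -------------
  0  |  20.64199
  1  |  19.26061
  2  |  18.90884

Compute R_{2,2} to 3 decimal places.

18.791

R_{1,1} = 19.26061 + (19.26061 − 20.64199)/3 = 18.80015
R_{2,1} = (4·18.90884 − 19.26061) / 3 = 18.79158
R_{2,2} = 18.79158 + (18.79158 − 18.80015)/15 = 18.79101
(Column j=1 coincides with Simpson's rule on the same nodes.)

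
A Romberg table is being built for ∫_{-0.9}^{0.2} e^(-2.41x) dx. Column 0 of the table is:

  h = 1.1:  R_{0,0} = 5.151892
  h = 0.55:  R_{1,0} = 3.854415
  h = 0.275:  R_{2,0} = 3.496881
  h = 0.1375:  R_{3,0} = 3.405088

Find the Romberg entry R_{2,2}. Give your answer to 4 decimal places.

R_{1,1} = (4·3.854415 − 5.151892) / 3 = 3.421923
R_{2,1} = 3.496881 + (3.496881 − 3.854415)/3 = 3.377703
R_{2,2} = (16·3.377703 − 3.421923) / 15 = 3.374755

3.3748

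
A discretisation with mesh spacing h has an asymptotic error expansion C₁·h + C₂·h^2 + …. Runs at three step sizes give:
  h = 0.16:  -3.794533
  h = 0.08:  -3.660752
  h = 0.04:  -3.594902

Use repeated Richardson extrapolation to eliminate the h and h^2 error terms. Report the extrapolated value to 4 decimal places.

-3.5297

First eliminate the h term (factor 2^1 = 2):
  B₁ = (2·(-3.660752) − (-3.794533))/1 = -3.526971
  B₂ = (2·(-3.594902) − (-3.660752))/1 = -3.529052
Then eliminate the h^2 term (factor 2^2 = 4):
  (4·(-3.529052) − (-3.526971))/3 = -3.529746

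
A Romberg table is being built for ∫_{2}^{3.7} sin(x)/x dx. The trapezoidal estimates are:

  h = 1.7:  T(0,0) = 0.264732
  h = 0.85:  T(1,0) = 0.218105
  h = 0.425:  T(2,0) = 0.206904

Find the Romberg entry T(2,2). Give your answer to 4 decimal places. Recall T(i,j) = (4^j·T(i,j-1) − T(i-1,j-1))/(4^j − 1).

0.2032

T(1,1) = 0.218105 + (0.218105 − 0.264732)/3 = 0.202563
T(2,1) = (4·0.206904 − 0.218105) / 3 = 0.203170
T(2,2) = (16·0.203170 − 0.202563) / 15 = 0.203210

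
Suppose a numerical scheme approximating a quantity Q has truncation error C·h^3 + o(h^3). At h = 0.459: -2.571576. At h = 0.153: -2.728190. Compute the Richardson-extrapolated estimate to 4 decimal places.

Extrapolated value = (27·A(h/3) − A(h)) / (27 − 1)
= (27·(-2.728190) − (-2.571576)) / 26
= -71.089554 / 26 = -2.734214

-2.7342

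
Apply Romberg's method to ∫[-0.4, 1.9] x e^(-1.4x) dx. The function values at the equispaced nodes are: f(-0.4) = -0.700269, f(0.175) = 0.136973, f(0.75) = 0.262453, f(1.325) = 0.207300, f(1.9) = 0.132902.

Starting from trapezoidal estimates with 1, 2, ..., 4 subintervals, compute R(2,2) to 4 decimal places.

R(0,0) (trapezoid, 1 panel, h=2.3000): -0.652472
R(1,0) (trapezoid, 2 panels, h=1.1500): -0.024415
R(2,0) (trapezoid, 4 panels, h=0.5750): 0.185749
R(1,1) = -0.024415 + (-0.024415 − (-0.652472))/3 = 0.184937
R(2,1) = 0.185749 + (0.185749 − (-0.024415))/3 = 0.255804
R(2,2) = 0.255804 + (0.255804 − 0.184937)/15 = 0.260528

0.2605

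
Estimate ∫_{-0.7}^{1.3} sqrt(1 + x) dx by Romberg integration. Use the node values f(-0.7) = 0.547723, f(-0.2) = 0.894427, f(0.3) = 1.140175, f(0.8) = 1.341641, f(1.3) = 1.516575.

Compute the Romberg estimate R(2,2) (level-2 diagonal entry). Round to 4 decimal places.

R(0,0) (trapezoid, 1 panel, h=2.0000): 2.064298
R(1,0) (trapezoid, 2 panels, h=1.0000): 2.172324
R(2,0) (trapezoid, 4 panels, h=0.5000): 2.204196
R(1,1) = 2.172324 + (2.172324 − 2.064298)/3 = 2.208333
R(2,1) = 2.204196 + (2.204196 − 2.172324)/3 = 2.214820
R(2,2) = 2.214820 + (2.214820 − 2.208333)/15 = 2.215252

2.2153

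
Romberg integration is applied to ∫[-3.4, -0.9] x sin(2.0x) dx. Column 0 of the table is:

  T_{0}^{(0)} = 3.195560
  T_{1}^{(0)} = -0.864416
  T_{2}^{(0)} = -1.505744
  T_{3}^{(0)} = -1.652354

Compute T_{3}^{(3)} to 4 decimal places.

-1.7002

Richardson extrapolation on the trapezoidal column (denominator 4−1=3):
T_{1}^{(1)} = (4·(-0.864416) − 3.195560) / 3 = -2.217741
T_{2}^{(1)} = (4·(-1.505744) − (-0.864416)) / 3 = -1.719520
T_{3}^{(1)} = (4·(-1.652354) − (-1.505744)) / 3 = -1.701224
T_{2}^{(2)} = -1.719520 + (-1.719520 − (-2.217741))/15 = -1.686305
T_{3}^{(2)} = -1.701224 + (-1.701224 − (-1.719520))/15 = -1.700004
T_{3}^{(3)} = -1.700004 + (-1.700004 − (-1.686305))/63 = -1.700221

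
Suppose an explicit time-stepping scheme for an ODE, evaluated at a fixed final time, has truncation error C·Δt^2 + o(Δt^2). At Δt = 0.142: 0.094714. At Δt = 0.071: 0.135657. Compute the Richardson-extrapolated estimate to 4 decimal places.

Extrapolated value = (4·A(Δt/2) − A(Δt)) / (4 − 1)
= (4·0.135657 − 0.094714) / 3
= 0.447914 / 3 = 0.149305

0.1493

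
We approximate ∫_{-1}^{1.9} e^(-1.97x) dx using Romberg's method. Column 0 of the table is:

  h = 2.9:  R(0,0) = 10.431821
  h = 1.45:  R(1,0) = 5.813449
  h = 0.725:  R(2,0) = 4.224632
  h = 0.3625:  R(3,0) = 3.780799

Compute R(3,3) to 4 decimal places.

R(1,1) = 5.813449 + (5.813449 − 10.431821)/3 = 4.273992
R(2,1) = (4·4.224632 − 5.813449) / 3 = 3.695026
R(3,1) = 3.780799 + (3.780799 − 4.224632)/3 = 3.632855
R(2,2) = 3.695026 + (3.695026 − 4.273992)/15 = 3.656428
R(3,2) = (16·3.632855 − 3.695026) / 15 = 3.628710
R(3,3) = 3.628710 + (3.628710 − 3.656428)/63 = 3.628270
(Column j=1 coincides with Simpson's rule on the same nodes.)

3.6283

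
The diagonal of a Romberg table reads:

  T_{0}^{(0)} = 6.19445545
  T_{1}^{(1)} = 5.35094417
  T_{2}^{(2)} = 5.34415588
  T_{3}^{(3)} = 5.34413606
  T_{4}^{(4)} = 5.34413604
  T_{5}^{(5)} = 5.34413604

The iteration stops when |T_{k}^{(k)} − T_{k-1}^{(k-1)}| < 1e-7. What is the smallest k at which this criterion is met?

k = 4

|T_{1}^{(1)} − T_{0}^{(0)}| = 0.84351128 ≥ 1e-7
|T_{2}^{(2)} − T_{1}^{(1)}| = 0.00678829 ≥ 1e-7
|T_{3}^{(3)} − T_{2}^{(2)}| = 0.00001982 ≥ 1e-7
|T_{4}^{(4)} − T_{3}^{(3)}| = 0.00000002 < 1e-7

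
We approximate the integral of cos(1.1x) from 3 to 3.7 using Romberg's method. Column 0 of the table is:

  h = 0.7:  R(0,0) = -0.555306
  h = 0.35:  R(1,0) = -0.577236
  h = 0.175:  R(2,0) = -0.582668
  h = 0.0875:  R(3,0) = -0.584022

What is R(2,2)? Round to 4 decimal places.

R(1,1) = -0.577236 + (-0.577236 − (-0.555306))/3 = -0.584546
R(2,1) = (4·(-0.582668) − (-0.577236)) / 3 = -0.584479
R(2,2) = (16·(-0.584479) − (-0.584546)) / 15 = -0.584475

-0.5845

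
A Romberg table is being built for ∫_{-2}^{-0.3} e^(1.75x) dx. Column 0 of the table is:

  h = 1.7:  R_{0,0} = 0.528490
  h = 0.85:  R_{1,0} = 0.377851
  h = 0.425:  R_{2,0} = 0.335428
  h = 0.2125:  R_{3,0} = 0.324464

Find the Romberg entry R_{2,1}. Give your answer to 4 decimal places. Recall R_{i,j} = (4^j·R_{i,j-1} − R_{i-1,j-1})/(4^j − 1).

Richardson extrapolation on the trapezoidal column (denominator 4−1=3):
R_{2,1} = 0.335428 + (0.335428 − 0.377851)/3 = 0.321287

0.3213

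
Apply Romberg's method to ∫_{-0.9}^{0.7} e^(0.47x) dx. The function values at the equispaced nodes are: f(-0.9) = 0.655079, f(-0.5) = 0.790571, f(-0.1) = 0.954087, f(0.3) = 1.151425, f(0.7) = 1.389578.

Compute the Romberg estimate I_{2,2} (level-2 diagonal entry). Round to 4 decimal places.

1.5628

I_{0,0} (trapezoid, 1 panel, h=1.6000): 1.635726
I_{1,0} (trapezoid, 2 panels, h=0.8000): 1.581132
I_{2,0} (trapezoid, 4 panels, h=0.4000): 1.567365
I_{1,1} = 1.581132 + (1.581132 − 1.635726)/3 = 1.562934
I_{2,1} = 1.567365 + (1.567365 − 1.581132)/3 = 1.562776
I_{2,2} = 1.562776 + (1.562776 − 1.562934)/15 = 1.562765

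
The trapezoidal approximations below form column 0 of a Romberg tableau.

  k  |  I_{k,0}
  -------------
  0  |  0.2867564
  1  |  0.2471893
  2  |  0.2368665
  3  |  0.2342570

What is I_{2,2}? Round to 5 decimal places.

Richardson extrapolation on the trapezoidal column (denominator 4−1=3):
I_{1,1} = 0.2471893 + (0.2471893 − 0.2867564)/3 = 0.2340003
I_{2,1} = 0.2368665 + (0.2368665 − 0.2471893)/3 = 0.2334256
I_{2,2} = (16·0.2334256 − 0.2340003) / 15 = 0.2333873

0.23339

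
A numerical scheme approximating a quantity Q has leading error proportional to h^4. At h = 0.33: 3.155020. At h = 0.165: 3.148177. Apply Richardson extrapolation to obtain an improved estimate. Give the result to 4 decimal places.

The leading error scales as h^4; refining by a factor of 2 reduces it by 2^4 = 16.
Extrapolated value = (16·A(h/2) − A(h)) / (16 − 1)
= (16·3.148177 − 3.155020) / 15
= 47.215812 / 15 = 3.147721

3.1477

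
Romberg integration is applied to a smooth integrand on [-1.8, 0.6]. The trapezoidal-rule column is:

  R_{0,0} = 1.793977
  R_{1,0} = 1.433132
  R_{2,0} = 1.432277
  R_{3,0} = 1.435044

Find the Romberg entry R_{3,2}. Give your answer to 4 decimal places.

1.4362

Richardson extrapolation on the trapezoidal column (denominator 4−1=3):
R_{2,1} = 1.432277 + (1.432277 − 1.433132)/3 = 1.431992
R_{3,1} = 1.435044 + (1.435044 − 1.432277)/3 = 1.435966
R_{3,2} = 1.435966 + (1.435966 − 1.431992)/15 = 1.436231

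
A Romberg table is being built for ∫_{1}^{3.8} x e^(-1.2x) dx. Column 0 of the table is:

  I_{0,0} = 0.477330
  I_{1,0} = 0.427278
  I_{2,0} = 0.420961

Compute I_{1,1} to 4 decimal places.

0.4106

Richardson extrapolation on the trapezoidal column (denominator 4−1=3):
I_{1,1} = (4·0.427278 − 0.477330) / 3 = 0.410594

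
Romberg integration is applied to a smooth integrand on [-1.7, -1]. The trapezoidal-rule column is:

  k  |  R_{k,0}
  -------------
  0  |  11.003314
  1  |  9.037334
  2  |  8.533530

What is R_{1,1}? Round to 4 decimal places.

8.3820

Richardson extrapolation on the trapezoidal column (denominator 4−1=3):
R_{1,1} = (4·9.037334 − 11.003314) / 3 = 8.382007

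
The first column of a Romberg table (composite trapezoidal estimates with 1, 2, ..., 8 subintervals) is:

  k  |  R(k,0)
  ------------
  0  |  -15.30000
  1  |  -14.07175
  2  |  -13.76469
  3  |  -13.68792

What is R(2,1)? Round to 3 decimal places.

Richardson extrapolation on the trapezoidal column (denominator 4−1=3):
R(2,1) = (4·(-13.76469) − (-14.07175)) / 3 = -13.66234

-13.662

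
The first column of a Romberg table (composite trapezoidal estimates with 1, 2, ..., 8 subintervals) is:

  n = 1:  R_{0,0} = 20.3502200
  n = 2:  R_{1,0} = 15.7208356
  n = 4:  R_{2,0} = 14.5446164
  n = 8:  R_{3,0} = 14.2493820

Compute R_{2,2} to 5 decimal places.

R_{1,1} = (4·15.7208356 − 20.3502200) / 3 = 14.1777075
R_{2,1} = 14.5446164 + (14.5446164 − 15.7208356)/3 = 14.1525433
R_{2,2} = (16·14.1525433 − 14.1777075) / 15 = 14.1508657

14.15087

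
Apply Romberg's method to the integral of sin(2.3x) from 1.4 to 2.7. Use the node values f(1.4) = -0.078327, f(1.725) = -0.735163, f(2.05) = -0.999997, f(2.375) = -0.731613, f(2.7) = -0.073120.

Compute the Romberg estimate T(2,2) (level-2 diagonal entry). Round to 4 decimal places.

T(0,0) (trapezoid, 1 panel, h=1.3000): -0.098441
T(1,0) (trapezoid, 2 panels, h=0.6500): -0.699218
T(2,0) (trapezoid, 4 panels, h=0.3250): -0.826311
T(1,1) = -0.699218 + (-0.699218 − (-0.098441))/3 = -0.899477
T(2,1) = -0.826311 + (-0.826311 − (-0.699218))/3 = -0.868675
T(2,2) = -0.868675 + (-0.868675 − (-0.899477))/15 = -0.866622

-0.8666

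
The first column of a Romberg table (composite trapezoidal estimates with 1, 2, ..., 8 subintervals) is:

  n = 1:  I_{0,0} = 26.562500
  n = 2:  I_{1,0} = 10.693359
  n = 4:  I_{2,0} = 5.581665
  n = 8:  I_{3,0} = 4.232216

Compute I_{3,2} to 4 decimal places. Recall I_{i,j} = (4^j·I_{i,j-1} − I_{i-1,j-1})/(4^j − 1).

I_{2,1} = (4·5.581665 − 10.693359) / 3 = 3.877767
I_{3,1} = (4·4.232216 − 5.581665) / 3 = 3.782400
I_{3,2} = 3.782400 + (3.782400 − 3.877767)/15 = 3.776042
(Column j=1 coincides with Simpson's rule on the same nodes.)

3.7760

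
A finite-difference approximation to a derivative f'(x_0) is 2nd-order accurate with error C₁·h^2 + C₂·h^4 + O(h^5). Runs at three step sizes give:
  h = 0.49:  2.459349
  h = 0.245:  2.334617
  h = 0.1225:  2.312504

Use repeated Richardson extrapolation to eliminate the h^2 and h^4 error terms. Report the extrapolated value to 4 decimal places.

2.3059

First eliminate the h^2 term (factor 2^2 = 4):
  B₁ = (4·2.334617 − 2.459349)/3 = 2.293040
  B₂ = (4·2.312504 − 2.334617)/3 = 2.305133
Then eliminate the h^4 term (factor 2^4 = 16):
  (16·2.305133 − 2.293040)/15 = 2.305939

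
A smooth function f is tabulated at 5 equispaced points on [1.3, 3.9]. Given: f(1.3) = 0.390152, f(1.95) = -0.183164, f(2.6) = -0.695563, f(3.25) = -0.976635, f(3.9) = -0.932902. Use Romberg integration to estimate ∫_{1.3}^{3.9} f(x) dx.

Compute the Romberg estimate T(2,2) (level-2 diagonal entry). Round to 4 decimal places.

-1.4231

T(0,0) (trapezoid, 1 panel, h=2.6000): -0.705575
T(1,0) (trapezoid, 2 panels, h=1.3000): -1.257019
T(2,0) (trapezoid, 4 panels, h=0.6500): -1.382379
T(1,1) = -1.257019 + (-1.257019 − (-0.705575))/3 = -1.440834
T(2,1) = -1.382379 + (-1.382379 − (-1.257019))/3 = -1.424166
T(2,2) = -1.424166 + (-1.424166 − (-1.440834))/15 = -1.423055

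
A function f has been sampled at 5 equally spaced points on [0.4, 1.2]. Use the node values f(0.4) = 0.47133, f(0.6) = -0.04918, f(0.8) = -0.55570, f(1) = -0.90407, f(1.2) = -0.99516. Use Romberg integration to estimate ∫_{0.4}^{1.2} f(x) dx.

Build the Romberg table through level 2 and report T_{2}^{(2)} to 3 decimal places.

-0.363

T_{0}^{(0)} (trapezoid, 1 panel, h=0.8000): -0.20953
T_{1}^{(0)} (trapezoid, 2 panels, h=0.4000): -0.32705
T_{2}^{(0)} (trapezoid, 4 panels, h=0.2000): -0.35417
T_{1}^{(1)} = -0.32705 + (-0.32705 − (-0.20953))/3 = -0.36622
T_{2}^{(1)} = -0.35417 + (-0.35417 − (-0.32705))/3 = -0.36321
T_{2}^{(2)} = -0.36321 + (-0.36321 − (-0.36622))/15 = -0.36301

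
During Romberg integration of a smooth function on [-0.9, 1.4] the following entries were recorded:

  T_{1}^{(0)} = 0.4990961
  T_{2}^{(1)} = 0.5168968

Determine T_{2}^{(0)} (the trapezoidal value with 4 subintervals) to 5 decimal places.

From T_{2}^{(1)} = (4·T_{2}^{(0)} − T_{1}^{(0)})/3, solve for T_{2}^{(0)}:
4·T_{2}^{(0)} = 3·0.5168968 + 0.4990961 = 2.0497865
T_{2}^{(0)} = 0.5124466

0.51245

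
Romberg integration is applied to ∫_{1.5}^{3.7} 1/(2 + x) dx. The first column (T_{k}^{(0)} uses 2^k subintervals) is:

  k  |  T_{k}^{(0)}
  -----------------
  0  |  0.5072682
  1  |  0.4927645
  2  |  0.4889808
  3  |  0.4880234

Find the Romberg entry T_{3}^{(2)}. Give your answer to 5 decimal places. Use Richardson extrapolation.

0.48770

T_{2}^{(1)} = 0.4889808 + (0.4889808 − 0.4927645)/3 = 0.4877196
T_{3}^{(1)} = (4·0.4880234 − 0.4889808) / 3 = 0.4877043
T_{3}^{(2)} = (16·0.4877043 − 0.4877196) / 15 = 0.4877033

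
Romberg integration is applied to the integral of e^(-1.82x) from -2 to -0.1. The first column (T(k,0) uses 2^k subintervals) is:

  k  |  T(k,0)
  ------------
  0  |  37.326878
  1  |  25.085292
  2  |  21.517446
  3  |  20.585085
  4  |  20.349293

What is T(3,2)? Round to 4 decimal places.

20.2707

Richardson extrapolation on the trapezoidal column (denominator 4−1=3):
T(2,1) = 21.517446 + (21.517446 − 25.085292)/3 = 20.328164
T(3,1) = 20.585085 + (20.585085 − 21.517446)/3 = 20.274298
T(3,2) = (16·20.274298 − 20.328164) / 15 = 20.270707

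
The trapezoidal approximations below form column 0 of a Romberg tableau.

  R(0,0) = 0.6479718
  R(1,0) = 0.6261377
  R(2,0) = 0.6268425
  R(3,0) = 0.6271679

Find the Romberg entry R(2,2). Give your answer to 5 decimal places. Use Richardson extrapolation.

Richardson extrapolation on the trapezoidal column (denominator 4−1=3):
R(1,1) = (4·0.6261377 − 0.6479718) / 3 = 0.6188597
R(2,1) = (4·0.6268425 − 0.6261377) / 3 = 0.6270774
R(2,2) = 0.6270774 + (0.6270774 − 0.6188597)/15 = 0.6276252

0.62763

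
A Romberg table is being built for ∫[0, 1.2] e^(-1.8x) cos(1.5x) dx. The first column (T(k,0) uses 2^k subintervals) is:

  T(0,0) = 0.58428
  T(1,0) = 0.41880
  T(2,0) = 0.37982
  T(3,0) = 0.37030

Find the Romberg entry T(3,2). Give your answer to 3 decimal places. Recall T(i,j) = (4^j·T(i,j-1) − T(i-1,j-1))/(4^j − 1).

0.367

T(2,1) = (4·0.37982 − 0.41880) / 3 = 0.36683
T(3,1) = 0.37030 + (0.37030 − 0.37982)/3 = 0.36713
T(3,2) = 0.36713 + (0.36713 − 0.36683)/15 = 0.36715
(Column j=1 coincides with Simpson's rule on the same nodes.)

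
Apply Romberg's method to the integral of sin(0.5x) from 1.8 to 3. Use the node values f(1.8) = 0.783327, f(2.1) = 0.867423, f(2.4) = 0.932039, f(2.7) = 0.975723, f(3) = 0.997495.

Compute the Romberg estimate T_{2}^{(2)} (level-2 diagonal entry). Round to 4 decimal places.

1.1017

T_{0}^{(0)} (trapezoid, 1 panel, h=1.2000): 1.068493
T_{1}^{(0)} (trapezoid, 2 panels, h=0.6000): 1.093470
T_{2}^{(0)} (trapezoid, 4 panels, h=0.3000): 1.099679
T_{1}^{(1)} = 1.093470 + (1.093470 − 1.068493)/3 = 1.101796
T_{2}^{(1)} = 1.099679 + (1.099679 − 1.093470)/3 = 1.101749
T_{2}^{(2)} = 1.101749 + (1.101749 − 1.101796)/15 = 1.101746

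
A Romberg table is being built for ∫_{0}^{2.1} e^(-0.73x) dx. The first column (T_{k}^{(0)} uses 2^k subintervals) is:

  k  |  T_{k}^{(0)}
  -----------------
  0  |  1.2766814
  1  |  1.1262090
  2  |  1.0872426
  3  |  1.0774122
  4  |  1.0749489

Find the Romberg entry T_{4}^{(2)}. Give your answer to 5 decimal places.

1.07413

T_{3}^{(1)} = (4·1.0774122 − 1.0872426) / 3 = 1.0741354
T_{4}^{(1)} = (4·1.0749489 − 1.0774122) / 3 = 1.0741278
T_{4}^{(2)} = 1.0741278 + (1.0741278 − 1.0741354)/15 = 1.0741273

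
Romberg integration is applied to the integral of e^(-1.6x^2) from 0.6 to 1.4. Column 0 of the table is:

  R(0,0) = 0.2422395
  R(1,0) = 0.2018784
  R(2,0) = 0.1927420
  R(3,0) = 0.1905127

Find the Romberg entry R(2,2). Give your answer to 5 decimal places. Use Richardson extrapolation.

0.18978

R(1,1) = (4·0.2018784 − 0.2422395) / 3 = 0.1884247
R(2,1) = (4·0.1927420 − 0.2018784) / 3 = 0.1896965
R(2,2) = (16·0.1896965 − 0.1884247) / 15 = 0.1897813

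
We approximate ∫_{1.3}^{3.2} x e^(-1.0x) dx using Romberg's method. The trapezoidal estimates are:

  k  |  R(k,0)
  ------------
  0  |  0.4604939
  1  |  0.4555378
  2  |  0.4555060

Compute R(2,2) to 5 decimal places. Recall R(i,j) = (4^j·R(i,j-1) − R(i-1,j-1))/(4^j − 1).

0.45560

Richardson extrapolation on the trapezoidal column (denominator 4−1=3):
R(1,1) = 0.4555378 + (0.4555378 − 0.4604939)/3 = 0.4538858
R(2,1) = 0.4555060 + (0.4555060 − 0.4555378)/3 = 0.4554954
R(2,2) = 0.4554954 + (0.4554954 − 0.4538858)/15 = 0.4556027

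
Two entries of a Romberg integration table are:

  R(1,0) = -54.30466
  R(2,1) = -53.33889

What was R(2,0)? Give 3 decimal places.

From R(2,1) = (4·R(2,0) − R(1,0))/3, solve for R(2,0):
4·R(2,0) = 3·(-53.33889) + (-54.30466) = -214.32133
R(2,0) = -53.58033

-53.580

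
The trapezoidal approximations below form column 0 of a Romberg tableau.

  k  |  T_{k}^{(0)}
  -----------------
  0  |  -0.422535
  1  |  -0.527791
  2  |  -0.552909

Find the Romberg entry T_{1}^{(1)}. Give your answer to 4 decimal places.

-0.5629

T_{1}^{(1)} = (4·(-0.527791) − (-0.422535)) / 3 = -0.562876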